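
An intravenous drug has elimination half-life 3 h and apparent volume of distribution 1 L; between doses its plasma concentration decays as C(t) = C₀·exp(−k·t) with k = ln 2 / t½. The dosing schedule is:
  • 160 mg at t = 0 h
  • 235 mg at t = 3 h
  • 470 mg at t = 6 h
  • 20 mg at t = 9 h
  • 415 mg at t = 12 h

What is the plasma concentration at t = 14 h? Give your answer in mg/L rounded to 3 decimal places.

366.558 mg/L

k = ln 2 / 3 = 0.23105 per h
Dose 1 (160 mg at t=0 h): 160·exp(−0.23105·14) = 6.300 mg/L
Dose 2 (235 mg at t=3 h): 235·exp(−0.23105·11) = 18.505 mg/L
Dose 3 (470 mg at t=6 h): 470·exp(−0.23105·8) = 74.020 mg/L
Dose 4 (20 mg at t=9 h): 20·exp(−0.23105·5) = 6.300 mg/L
Dose 5 (415 mg at t=12 h): 415·exp(−0.23105·2) = 261.434 mg/L
C(14) = 6.300 + 18.505 + 74.020 + 6.300 + 261.434 = 366.558 mg/L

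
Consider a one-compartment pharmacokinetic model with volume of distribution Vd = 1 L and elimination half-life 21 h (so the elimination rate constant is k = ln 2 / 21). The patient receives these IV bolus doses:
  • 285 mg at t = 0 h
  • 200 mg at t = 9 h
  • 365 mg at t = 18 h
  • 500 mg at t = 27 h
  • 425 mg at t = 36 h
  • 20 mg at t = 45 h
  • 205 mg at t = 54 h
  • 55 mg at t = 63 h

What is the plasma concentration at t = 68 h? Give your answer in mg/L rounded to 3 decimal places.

k = ln 2 / 21 = 0.03301 per h
Dose 1 (285 mg at t=0 h): 285·exp(−0.03301·68) = 30.205 mg/L
Dose 2 (200 mg at t=9 h): 200·exp(−0.03301·59) = 28.529 mg/L
Dose 3 (365 mg at t=18 h): 365·exp(−0.03301·50) = 70.074 mg/L
Dose 4 (500 mg at t=27 h): 500·exp(−0.03301·41) = 129.195 mg/L
Dose 5 (425 mg at t=36 h): 425·exp(−0.03301·32) = 147.801 mg/L
Dose 6 (20 mg at t=45 h): 20·exp(−0.03301·23) = 9.361 mg/L
Dose 7 (205 mg at t=54 h): 205·exp(−0.03301·14) = 129.142 mg/L
Dose 8 (55 mg at t=63 h): 55·exp(−0.03301·5) = 46.633 mg/L
C(68) = 30.205 + 28.529 + 70.074 + 129.195 + 147.801 + 9.361 + 129.142 + 46.633 = 590.938 mg/L

590.938 mg/L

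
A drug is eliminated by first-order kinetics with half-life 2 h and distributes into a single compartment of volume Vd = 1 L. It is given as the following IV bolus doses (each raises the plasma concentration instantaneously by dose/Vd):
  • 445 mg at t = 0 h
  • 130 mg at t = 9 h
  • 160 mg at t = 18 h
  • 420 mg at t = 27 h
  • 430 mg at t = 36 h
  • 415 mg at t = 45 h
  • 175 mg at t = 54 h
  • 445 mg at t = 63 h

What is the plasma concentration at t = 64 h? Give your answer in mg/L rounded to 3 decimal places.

k = ln 2 / 2 = 0.34657 per h
Dose 1 (445 mg at t=0 h): 445·exp(−0.34657·64) = 0.000 mg/L
Dose 2 (130 mg at t=9 h): 130·exp(−0.34657·55) = 0.000 mg/L
Dose 3 (160 mg at t=18 h): 160·exp(−0.34657·46) = 0.000 mg/L
Dose 4 (420 mg at t=27 h): 420·exp(−0.34657·37) = 0.001 mg/L
Dose 5 (430 mg at t=36 h): 430·exp(−0.34657·28) = 0.026 mg/L
Dose 6 (415 mg at t=45 h): 415·exp(−0.34657·19) = 0.573 mg/L
Dose 7 (175 mg at t=54 h): 175·exp(−0.34657·10) = 5.469 mg/L
Dose 8 (445 mg at t=63 h): 445·exp(−0.34657·1) = 314.663 mg/L
C(64) = 0.000 + 0.000 + 0.000 + 0.001 + 0.026 + 0.573 + 5.469 + 314.663 = 320.732 mg/L

320.732 mg/L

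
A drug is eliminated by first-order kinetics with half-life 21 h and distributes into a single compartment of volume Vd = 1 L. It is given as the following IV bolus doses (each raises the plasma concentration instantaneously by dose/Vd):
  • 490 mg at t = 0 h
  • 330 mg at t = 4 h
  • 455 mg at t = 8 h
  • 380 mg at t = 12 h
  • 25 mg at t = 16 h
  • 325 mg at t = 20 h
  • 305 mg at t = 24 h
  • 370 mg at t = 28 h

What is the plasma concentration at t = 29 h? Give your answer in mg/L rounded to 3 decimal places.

1651.389 mg/L

k = ln 2 / 21 = 0.03301 per h
Dose 1 (490 mg at t=0 h): 490·exp(−0.03301·29) = 188.143 mg/L
Dose 2 (330 mg at t=4 h): 330·exp(−0.03301·25) = 144.592 mg/L
Dose 3 (455 mg at t=8 h): 455·exp(−0.03301·21) = 227.500 mg/L
Dose 4 (380 mg at t=12 h): 380·exp(−0.03301·17) = 216.817 mg/L
Dose 5 (25 mg at t=16 h): 25·exp(−0.03301·13) = 16.278 mg/L
Dose 6 (325 mg at t=20 h): 325·exp(−0.03301·9) = 241.474 mg/L
Dose 7 (305 mg at t=24 h): 305·exp(−0.03301·5) = 258.599 mg/L
Dose 8 (370 mg at t=28 h): 370·exp(−0.03301·1) = 357.987 mg/L
C(29) = 188.143 + 144.592 + 227.500 + 216.817 + 16.278 + 241.474 + 258.599 + 357.987 = 1651.389 mg/L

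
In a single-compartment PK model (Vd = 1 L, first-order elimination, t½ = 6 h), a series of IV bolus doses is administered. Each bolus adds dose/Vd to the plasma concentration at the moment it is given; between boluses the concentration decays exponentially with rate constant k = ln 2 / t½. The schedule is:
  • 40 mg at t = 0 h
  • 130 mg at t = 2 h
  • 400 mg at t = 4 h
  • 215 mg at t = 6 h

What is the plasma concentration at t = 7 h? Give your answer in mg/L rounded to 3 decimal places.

k = ln 2 / 6 = 0.11552 per h
Dose 1 (40 mg at t=0 h): 40·exp(−0.11552·7) = 17.818 mg/L
Dose 2 (130 mg at t=2 h): 130·exp(−0.11552·5) = 72.960 mg/L
Dose 3 (400 mg at t=4 h): 400·exp(−0.11552·3) = 282.843 mg/L
Dose 4 (215 mg at t=6 h): 215·exp(−0.11552·1) = 191.543 mg/L
C(7) = 17.818 + 72.960 + 282.843 + 191.543 = 565.164 mg/L

565.164 mg/L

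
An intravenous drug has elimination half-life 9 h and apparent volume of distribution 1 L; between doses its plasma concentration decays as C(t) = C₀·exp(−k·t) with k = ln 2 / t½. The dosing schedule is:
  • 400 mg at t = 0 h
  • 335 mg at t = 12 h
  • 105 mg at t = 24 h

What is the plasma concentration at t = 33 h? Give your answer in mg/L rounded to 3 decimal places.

k = ln 2 / 9 = 0.07702 per h
Dose 1 (400 mg at t=0 h): 400·exp(−0.07702·33) = 31.498 mg/L
Dose 2 (335 mg at t=12 h): 335·exp(−0.07702·21) = 66.472 mg/L
Dose 3 (105 mg at t=24 h): 105·exp(−0.07702·9) = 52.500 mg/L
C(33) = 31.498 + 66.472 + 52.500 = 150.470 mg/L

150.470 mg/L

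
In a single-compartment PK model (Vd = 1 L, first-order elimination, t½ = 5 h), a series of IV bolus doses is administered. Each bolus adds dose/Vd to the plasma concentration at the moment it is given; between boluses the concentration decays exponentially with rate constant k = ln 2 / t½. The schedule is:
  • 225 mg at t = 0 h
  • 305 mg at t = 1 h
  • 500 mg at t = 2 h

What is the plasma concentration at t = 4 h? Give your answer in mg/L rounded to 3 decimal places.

709.383 mg/L

k = ln 2 / 5 = 0.13863 per h
Dose 1 (225 mg at t=0 h): 225·exp(−0.13863·4) = 129.229 mg/L
Dose 2 (305 mg at t=1 h): 305·exp(−0.13863·3) = 201.225 mg/L
Dose 3 (500 mg at t=2 h): 500·exp(−0.13863·2) = 378.929 mg/L
C(4) = 129.229 + 201.225 + 378.929 = 709.383 mg/L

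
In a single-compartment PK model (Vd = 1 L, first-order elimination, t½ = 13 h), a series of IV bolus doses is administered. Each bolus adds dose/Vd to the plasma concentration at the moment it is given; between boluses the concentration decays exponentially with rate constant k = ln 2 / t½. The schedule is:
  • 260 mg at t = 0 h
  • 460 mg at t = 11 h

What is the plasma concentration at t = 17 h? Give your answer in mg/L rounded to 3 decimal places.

439.089 mg/L

k = ln 2 / 13 = 0.05332 per h
Dose 1 (260 mg at t=0 h): 260·exp(−0.05332·17) = 105.031 mg/L
Dose 2 (460 mg at t=11 h): 460·exp(−0.05332·6) = 334.057 mg/L
C(17) = 105.031 + 334.057 = 439.089 mg/L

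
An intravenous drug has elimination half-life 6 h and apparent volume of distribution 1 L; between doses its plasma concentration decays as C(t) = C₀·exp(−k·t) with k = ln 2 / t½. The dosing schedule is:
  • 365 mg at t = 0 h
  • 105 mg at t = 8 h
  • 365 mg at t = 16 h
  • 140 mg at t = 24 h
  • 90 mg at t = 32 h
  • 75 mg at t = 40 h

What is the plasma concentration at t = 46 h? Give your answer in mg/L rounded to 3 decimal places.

k = ln 2 / 6 = 0.11552 per h
Dose 1 (365 mg at t=0 h): 365·exp(−0.11552·46) = 1.796 mg/L
Dose 2 (105 mg at t=8 h): 105·exp(−0.11552·38) = 1.302 mg/L
Dose 3 (365 mg at t=16 h): 365·exp(−0.11552·30) = 11.406 mg/L
Dose 4 (140 mg at t=24 h): 140·exp(−0.11552·22) = 11.024 mg/L
Dose 5 (90 mg at t=32 h): 90·exp(−0.11552·14) = 17.858 mg/L
Dose 6 (75 mg at t=40 h): 75·exp(−0.11552·6) = 37.500 mg/L
C(46) = 1.796 + 1.302 + 11.406 + 11.024 + 17.858 + 37.500 = 80.887 mg/L

80.887 mg/L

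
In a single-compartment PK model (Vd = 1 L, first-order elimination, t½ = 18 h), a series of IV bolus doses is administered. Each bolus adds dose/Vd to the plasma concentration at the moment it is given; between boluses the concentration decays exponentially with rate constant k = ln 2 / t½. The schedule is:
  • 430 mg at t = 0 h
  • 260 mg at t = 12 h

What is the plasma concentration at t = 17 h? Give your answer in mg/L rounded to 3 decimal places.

k = ln 2 / 18 = 0.03851 per h
Dose 1 (430 mg at t=0 h): 430·exp(−0.03851·17) = 223.441 mg/L
Dose 2 (260 mg at t=12 h): 260·exp(−0.03851·5) = 214.464 mg/L
C(17) = 223.441 + 214.464 = 437.904 mg/L

437.904 mg/L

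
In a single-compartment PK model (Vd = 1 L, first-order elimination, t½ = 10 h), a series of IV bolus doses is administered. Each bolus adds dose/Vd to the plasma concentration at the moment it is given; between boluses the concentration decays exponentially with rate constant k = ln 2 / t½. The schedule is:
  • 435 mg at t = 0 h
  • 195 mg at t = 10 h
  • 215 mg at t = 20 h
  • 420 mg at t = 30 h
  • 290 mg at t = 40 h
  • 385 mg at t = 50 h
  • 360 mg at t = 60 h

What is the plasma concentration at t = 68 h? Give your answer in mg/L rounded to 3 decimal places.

404.243 mg/L

k = ln 2 / 10 = 0.06931 per h
Dose 1 (435 mg at t=0 h): 435·exp(−0.06931·68) = 3.904 mg/L
Dose 2 (195 mg at t=10 h): 195·exp(−0.06931·58) = 3.500 mg/L
Dose 3 (215 mg at t=20 h): 215·exp(−0.06931·48) = 7.718 mg/L
Dose 4 (420 mg at t=30 h): 420·exp(−0.06931·38) = 30.153 mg/L
Dose 5 (290 mg at t=40 h): 290·exp(−0.06931·28) = 41.640 mg/L
Dose 6 (385 mg at t=50 h): 385·exp(−0.06931·18) = 110.562 mg/L
Dose 7 (360 mg at t=60 h): 360·exp(−0.06931·8) = 206.766 mg/L
C(68) = 3.904 + 3.500 + 7.718 + 30.153 + 41.640 + 110.562 + 206.766 = 404.243 mg/L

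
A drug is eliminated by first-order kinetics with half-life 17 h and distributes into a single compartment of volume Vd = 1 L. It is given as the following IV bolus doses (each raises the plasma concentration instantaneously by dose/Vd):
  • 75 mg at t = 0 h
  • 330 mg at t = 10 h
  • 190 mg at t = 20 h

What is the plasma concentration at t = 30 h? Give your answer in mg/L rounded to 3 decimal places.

294.454 mg/L

k = ln 2 / 17 = 0.04077 per h
Dose 1 (75 mg at t=0 h): 75·exp(−0.04077·30) = 22.072 mg/L
Dose 2 (330 mg at t=10 h): 330·exp(−0.04077·20) = 146.003 mg/L
Dose 3 (190 mg at t=20 h): 190·exp(−0.04077·10) = 126.380 mg/L
C(30) = 22.072 + 146.003 + 126.380 = 294.454 mg/L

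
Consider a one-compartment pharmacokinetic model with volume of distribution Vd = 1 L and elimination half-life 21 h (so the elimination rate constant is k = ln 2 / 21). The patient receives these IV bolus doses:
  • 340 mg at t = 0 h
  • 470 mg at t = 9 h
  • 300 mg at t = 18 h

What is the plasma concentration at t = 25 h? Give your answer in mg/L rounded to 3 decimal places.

664.251 mg/L

k = ln 2 / 21 = 0.03301 per h
Dose 1 (340 mg at t=0 h): 340·exp(−0.03301·25) = 148.974 mg/L
Dose 2 (470 mg at t=9 h): 470·exp(−0.03301·16) = 277.167 mg/L
Dose 3 (300 mg at t=18 h): 300·exp(−0.03301·7) = 238.110 mg/L
C(25) = 148.974 + 277.167 + 238.110 = 664.251 mg/L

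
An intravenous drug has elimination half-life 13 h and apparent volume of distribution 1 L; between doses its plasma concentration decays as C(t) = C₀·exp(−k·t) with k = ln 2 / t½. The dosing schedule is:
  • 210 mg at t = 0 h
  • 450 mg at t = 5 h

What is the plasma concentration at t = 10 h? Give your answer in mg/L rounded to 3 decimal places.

467.906 mg/L

k = ln 2 / 13 = 0.05332 per h
Dose 1 (210 mg at t=0 h): 210·exp(−0.05332·10) = 123.213 mg/L
Dose 2 (450 mg at t=5 h): 450·exp(−0.05332·5) = 344.692 mg/L
C(10) = 123.213 + 344.692 = 467.906 mg/L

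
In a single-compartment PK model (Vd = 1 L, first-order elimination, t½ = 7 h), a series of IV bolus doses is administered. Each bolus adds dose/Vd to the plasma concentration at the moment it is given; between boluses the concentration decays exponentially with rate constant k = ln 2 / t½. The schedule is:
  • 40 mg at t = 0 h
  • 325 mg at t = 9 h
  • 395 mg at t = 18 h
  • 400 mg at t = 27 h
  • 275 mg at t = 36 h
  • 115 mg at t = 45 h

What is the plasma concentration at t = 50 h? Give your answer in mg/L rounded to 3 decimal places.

k = ln 2 / 7 = 0.09902 per h
Dose 1 (40 mg at t=0 h): 40·exp(−0.09902·50) = 0.283 mg/L
Dose 2 (325 mg at t=9 h): 325·exp(−0.09902·41) = 5.607 mg/L
Dose 3 (395 mg at t=18 h): 395·exp(−0.09902·32) = 16.613 mg/L
Dose 4 (400 mg at t=27 h): 400·exp(−0.09902·23) = 41.017 mg/L
Dose 5 (275 mg at t=36 h): 275·exp(−0.09902·14) = 68.750 mg/L
Dose 6 (115 mg at t=45 h): 115·exp(−0.09902·5) = 70.093 mg/L
C(50) = 0.283 + 5.607 + 16.613 + 41.017 + 68.750 + 70.093 = 202.363 mg/L

202.363 mg/L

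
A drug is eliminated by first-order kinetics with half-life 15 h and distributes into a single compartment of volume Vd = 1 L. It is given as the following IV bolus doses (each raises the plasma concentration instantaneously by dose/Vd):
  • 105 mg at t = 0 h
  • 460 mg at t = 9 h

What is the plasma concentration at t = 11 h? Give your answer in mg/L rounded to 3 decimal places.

k = ln 2 / 15 = 0.04621 per h
Dose 1 (105 mg at t=0 h): 105·exp(−0.04621·11) = 63.159 mg/L
Dose 2 (460 mg at t=9 h): 460·exp(−0.04621·2) = 419.392 mg/L
C(11) = 63.159 + 419.392 = 482.551 mg/L

482.551 mg/L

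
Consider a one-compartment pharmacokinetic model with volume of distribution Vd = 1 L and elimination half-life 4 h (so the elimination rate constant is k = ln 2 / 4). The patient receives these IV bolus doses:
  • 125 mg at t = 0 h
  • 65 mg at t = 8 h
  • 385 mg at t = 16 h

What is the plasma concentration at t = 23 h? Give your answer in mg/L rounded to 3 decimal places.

k = ln 2 / 4 = 0.17329 per h
Dose 1 (125 mg at t=0 h): 125·exp(−0.17329·23) = 2.323 mg/L
Dose 2 (65 mg at t=8 h): 65·exp(−0.17329·15) = 4.831 mg/L
Dose 3 (385 mg at t=16 h): 385·exp(−0.17329·7) = 114.461 mg/L
C(23) = 2.323 + 4.831 + 114.461 = 121.615 mg/L

121.615 mg/L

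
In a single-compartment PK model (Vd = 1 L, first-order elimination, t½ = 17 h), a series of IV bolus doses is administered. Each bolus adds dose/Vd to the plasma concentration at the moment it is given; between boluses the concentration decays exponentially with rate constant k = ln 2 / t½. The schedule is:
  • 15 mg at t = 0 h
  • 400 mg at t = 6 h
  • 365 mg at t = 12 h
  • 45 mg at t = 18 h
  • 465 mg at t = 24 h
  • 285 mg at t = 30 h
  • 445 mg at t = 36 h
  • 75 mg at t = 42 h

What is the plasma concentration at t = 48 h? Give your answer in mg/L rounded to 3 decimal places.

k = ln 2 / 17 = 0.04077 per h
Dose 1 (15 mg at t=0 h): 15·exp(−0.04077·48) = 2.119 mg/L
Dose 2 (400 mg at t=6 h): 400·exp(−0.04077·42) = 72.167 mg/L
Dose 3 (365 mg at t=12 h): 365·exp(−0.04077·36) = 84.104 mg/L
Dose 4 (45 mg at t=18 h): 45·exp(−0.04077·30) = 13.243 mg/L
Dose 5 (465 mg at t=24 h): 465·exp(−0.04077·24) = 174.771 mg/L
Dose 6 (285 mg at t=30 h): 285·exp(−0.04077·18) = 136.807 mg/L
Dose 7 (445 mg at t=36 h): 445·exp(−0.04077·12) = 272.815 mg/L
Dose 8 (75 mg at t=42 h): 75·exp(−0.04077·6) = 58.724 mg/L
C(48) = 2.119 + 72.167 + 84.104 + 13.243 + 174.771 + 136.807 + 272.815 + 58.724 = 814.750 mg/L

814.750 mg/L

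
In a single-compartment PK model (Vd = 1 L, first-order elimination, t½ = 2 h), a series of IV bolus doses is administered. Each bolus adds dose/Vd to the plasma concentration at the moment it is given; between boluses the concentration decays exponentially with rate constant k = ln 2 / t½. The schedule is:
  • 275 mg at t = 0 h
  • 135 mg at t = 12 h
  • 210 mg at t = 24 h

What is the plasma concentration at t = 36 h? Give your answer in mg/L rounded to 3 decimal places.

3.315 mg/L

k = ln 2 / 2 = 0.34657 per h
Dose 1 (275 mg at t=0 h): 275·exp(−0.34657·36) = 0.001 mg/L
Dose 2 (135 mg at t=12 h): 135·exp(−0.34657·24) = 0.033 mg/L
Dose 3 (210 mg at t=24 h): 210·exp(−0.34657·12) = 3.281 mg/L
C(36) = 0.001 + 0.033 + 3.281 = 3.315 mg/L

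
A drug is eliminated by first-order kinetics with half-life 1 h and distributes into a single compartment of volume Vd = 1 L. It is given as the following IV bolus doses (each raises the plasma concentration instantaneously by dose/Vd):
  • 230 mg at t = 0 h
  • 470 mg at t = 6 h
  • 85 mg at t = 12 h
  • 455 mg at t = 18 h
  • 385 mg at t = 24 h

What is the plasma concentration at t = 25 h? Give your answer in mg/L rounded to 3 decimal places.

k = ln 2 / 1 = 0.69315 per h
Dose 1 (230 mg at t=0 h): 230·exp(−0.69315·25) = 0.000 mg/L
Dose 2 (470 mg at t=6 h): 470·exp(−0.69315·19) = 0.001 mg/L
Dose 3 (85 mg at t=12 h): 85·exp(−0.69315·13) = 0.010 mg/L
Dose 4 (455 mg at t=18 h): 455·exp(−0.69315·7) = 3.555 mg/L
Dose 5 (385 mg at t=24 h): 385·exp(−0.69315·1) = 192.500 mg/L
C(25) = 0.000 + 0.001 + 0.010 + 3.555 + 192.500 = 196.066 mg/L

196.066 mg/L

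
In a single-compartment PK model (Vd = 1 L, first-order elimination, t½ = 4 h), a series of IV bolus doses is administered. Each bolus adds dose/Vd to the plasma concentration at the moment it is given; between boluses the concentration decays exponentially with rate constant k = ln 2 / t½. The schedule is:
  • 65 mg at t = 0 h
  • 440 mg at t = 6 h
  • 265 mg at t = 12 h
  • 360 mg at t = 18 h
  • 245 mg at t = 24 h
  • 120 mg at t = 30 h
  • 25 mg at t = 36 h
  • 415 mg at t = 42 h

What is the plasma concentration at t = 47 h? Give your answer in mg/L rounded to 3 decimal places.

192.422 mg/L

k = ln 2 / 4 = 0.17329 per h
Dose 1 (65 mg at t=0 h): 65·exp(−0.17329·47) = 0.019 mg/L
Dose 2 (440 mg at t=6 h): 440·exp(−0.17329·41) = 0.361 mg/L
Dose 3 (265 mg at t=12 h): 265·exp(−0.17329·35) = 0.616 mg/L
Dose 4 (360 mg at t=18 h): 360·exp(−0.17329·29) = 2.365 mg/L
Dose 5 (245 mg at t=24 h): 245·exp(−0.17329·23) = 4.552 mg/L
Dose 6 (120 mg at t=30 h): 120·exp(−0.17329·17) = 6.307 mg/L
Dose 7 (25 mg at t=36 h): 25·exp(−0.17329·11) = 3.716 mg/L
Dose 8 (415 mg at t=42 h): 415·exp(−0.17329·5) = 174.486 mg/L
C(47) = 0.019 + 0.361 + 0.616 + 2.365 + 4.552 + 6.307 + 3.716 + 174.486 = 192.422 mg/L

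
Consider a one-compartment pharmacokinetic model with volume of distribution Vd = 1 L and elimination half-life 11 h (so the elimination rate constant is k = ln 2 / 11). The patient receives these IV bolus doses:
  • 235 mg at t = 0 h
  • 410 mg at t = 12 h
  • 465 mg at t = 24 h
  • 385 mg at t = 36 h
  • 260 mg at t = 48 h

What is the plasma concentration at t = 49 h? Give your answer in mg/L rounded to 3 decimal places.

k = ln 2 / 11 = 0.06301 per h
Dose 1 (235 mg at t=0 h): 235·exp(−0.06301·49) = 10.718 mg/L
Dose 2 (410 mg at t=12 h): 410·exp(−0.06301·37) = 39.832 mg/L
Dose 3 (465 mg at t=24 h): 465·exp(−0.06301·25) = 96.226 mg/L
Dose 4 (385 mg at t=36 h): 385·exp(−0.06301·13) = 169.706 mg/L
Dose 5 (260 mg at t=48 h): 260·exp(−0.06301·1) = 244.122 mg/L
C(49) = 10.718 + 39.832 + 96.226 + 169.706 + 244.122 = 560.604 mg/L

560.604 mg/L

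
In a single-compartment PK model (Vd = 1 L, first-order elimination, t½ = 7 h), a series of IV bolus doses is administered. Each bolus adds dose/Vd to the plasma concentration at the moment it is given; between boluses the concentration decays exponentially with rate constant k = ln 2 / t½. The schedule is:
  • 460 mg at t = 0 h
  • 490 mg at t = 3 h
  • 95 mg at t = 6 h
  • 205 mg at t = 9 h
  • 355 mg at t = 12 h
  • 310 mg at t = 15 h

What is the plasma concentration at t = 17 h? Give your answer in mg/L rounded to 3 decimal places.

k = ln 2 / 7 = 0.09902 per h
Dose 1 (460 mg at t=0 h): 460·exp(−0.09902·17) = 85.445 mg/L
Dose 2 (490 mg at t=3 h): 490·exp(−0.09902·14) = 122.500 mg/L
Dose 3 (95 mg at t=6 h): 95·exp(−0.09902·11) = 31.965 mg/L
Dose 4 (205 mg at t=9 h): 205·exp(−0.09902·8) = 92.837 mg/L
Dose 5 (355 mg at t=12 h): 355·exp(−0.09902·5) = 216.375 mg/L
Dose 6 (310 mg at t=15 h): 310·exp(−0.09902·2) = 254.304 mg/L
C(17) = 85.445 + 122.500 + 31.965 + 92.837 + 216.375 + 254.304 = 803.425 mg/L

803.425 mg/L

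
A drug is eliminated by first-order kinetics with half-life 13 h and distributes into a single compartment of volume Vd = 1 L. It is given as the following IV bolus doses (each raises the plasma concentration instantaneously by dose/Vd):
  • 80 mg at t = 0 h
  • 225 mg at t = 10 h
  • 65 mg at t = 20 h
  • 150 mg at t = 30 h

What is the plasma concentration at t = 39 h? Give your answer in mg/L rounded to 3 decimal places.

174.366 mg/L

k = ln 2 / 13 = 0.05332 per h
Dose 1 (80 mg at t=0 h): 80·exp(−0.05332·39) = 10.000 mg/L
Dose 2 (225 mg at t=10 h): 225·exp(−0.05332·29) = 47.935 mg/L
Dose 3 (65 mg at t=20 h): 65·exp(−0.05332·19) = 23.602 mg/L
Dose 4 (150 mg at t=30 h): 150·exp(−0.05332·9) = 92.829 mg/L
C(39) = 10.000 + 47.935 + 23.602 + 92.829 = 174.366 mg/L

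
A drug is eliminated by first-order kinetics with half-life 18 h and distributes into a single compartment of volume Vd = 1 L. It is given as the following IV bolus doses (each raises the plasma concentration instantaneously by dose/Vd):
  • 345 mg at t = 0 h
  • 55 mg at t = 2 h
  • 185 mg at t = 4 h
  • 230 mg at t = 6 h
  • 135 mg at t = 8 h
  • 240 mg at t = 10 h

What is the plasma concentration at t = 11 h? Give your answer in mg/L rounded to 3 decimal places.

946.970 mg/L

k = ln 2 / 18 = 0.03851 per h
Dose 1 (345 mg at t=0 h): 345·exp(−0.03851·11) = 225.869 mg/L
Dose 2 (55 mg at t=2 h): 55·exp(−0.03851·9) = 38.891 mg/L
Dose 3 (185 mg at t=4 h): 185·exp(−0.03851·7) = 141.288 mg/L
Dose 4 (230 mg at t=6 h): 230·exp(−0.03851·5) = 189.718 mg/L
Dose 5 (135 mg at t=8 h): 135·exp(−0.03851·3) = 120.271 mg/L
Dose 6 (240 mg at t=10 h): 240·exp(−0.03851·1) = 230.934 mg/L
C(11) = 225.869 + 38.891 + 141.288 + 189.718 + 120.271 + 230.934 = 946.970 mg/L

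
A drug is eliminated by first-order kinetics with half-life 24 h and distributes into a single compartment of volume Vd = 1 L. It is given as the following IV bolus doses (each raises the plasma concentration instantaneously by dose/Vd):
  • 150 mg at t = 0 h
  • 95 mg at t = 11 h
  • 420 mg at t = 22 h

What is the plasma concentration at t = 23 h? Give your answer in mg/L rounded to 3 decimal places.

k = ln 2 / 24 = 0.02888 per h
Dose 1 (150 mg at t=0 h): 150·exp(−0.02888·23) = 77.198 mg/L
Dose 2 (95 mg at t=11 h): 95·exp(−0.02888·12) = 67.175 mg/L
Dose 3 (420 mg at t=22 h): 420·exp(−0.02888·1) = 408.043 mg/L
C(23) = 77.198 + 67.175 + 408.043 = 552.416 mg/L

552.416 mg/L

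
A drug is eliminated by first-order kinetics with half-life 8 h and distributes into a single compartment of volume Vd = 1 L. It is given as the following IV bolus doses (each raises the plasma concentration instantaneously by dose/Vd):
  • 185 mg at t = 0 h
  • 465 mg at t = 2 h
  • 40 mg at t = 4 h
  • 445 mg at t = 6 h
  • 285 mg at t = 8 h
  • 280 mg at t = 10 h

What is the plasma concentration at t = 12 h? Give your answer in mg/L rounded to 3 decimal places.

k = ln 2 / 8 = 0.08664 per h
Dose 1 (185 mg at t=0 h): 185·exp(−0.08664·12) = 65.407 mg/L
Dose 2 (465 mg at t=2 h): 465·exp(−0.08664·10) = 195.508 mg/L
Dose 3 (40 mg at t=4 h): 40·exp(−0.08664·8) = 20.000 mg/L
Dose 4 (445 mg at t=6 h): 445·exp(−0.08664·6) = 264.599 mg/L
Dose 5 (285 mg at t=8 h): 285·exp(−0.08664·4) = 201.525 mg/L
Dose 6 (280 mg at t=10 h): 280·exp(−0.08664·2) = 235.451 mg/L
C(12) = 65.407 + 195.508 + 20.000 + 264.599 + 201.525 + 235.451 = 982.491 mg/L

982.491 mg/L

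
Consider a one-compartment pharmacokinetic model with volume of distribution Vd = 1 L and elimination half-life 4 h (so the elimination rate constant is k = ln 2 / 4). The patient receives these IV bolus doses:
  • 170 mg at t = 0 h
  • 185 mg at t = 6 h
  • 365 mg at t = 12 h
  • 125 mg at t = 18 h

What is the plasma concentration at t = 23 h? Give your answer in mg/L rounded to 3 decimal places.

k = ln 2 / 4 = 0.17329 per h
Dose 1 (170 mg at t=0 h): 170·exp(−0.17329·23) = 3.159 mg/L
Dose 2 (185 mg at t=6 h): 185·exp(−0.17329·17) = 9.723 mg/L
Dose 3 (365 mg at t=12 h): 365·exp(−0.17329·11) = 54.258 mg/L
Dose 4 (125 mg at t=18 h): 125·exp(−0.17329·5) = 52.556 mg/L
C(23) = 3.159 + 9.723 + 54.258 + 52.556 = 119.695 mg/L

119.695 mg/L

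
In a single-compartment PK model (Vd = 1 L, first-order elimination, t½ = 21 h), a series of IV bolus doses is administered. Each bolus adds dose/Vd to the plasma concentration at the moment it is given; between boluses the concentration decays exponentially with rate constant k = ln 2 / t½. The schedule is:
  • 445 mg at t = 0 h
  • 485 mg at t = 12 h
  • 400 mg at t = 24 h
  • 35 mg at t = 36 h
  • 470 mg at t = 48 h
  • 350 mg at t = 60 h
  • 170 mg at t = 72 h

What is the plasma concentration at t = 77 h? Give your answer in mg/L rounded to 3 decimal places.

694.691 mg/L

k = ln 2 / 21 = 0.03301 per h
Dose 1 (445 mg at t=0 h): 445·exp(−0.03301·77) = 35.042 mg/L
Dose 2 (485 mg at t=12 h): 485·exp(−0.03301·65) = 56.752 mg/L
Dose 3 (400 mg at t=24 h): 400·exp(−0.03301·53) = 69.553 mg/L
Dose 4 (35 mg at t=36 h): 35·exp(−0.03301·41) = 9.044 mg/L
Dose 5 (470 mg at t=48 h): 470·exp(−0.03301·29) = 180.464 mg/L
Dose 6 (350 mg at t=60 h): 350·exp(−0.03301·17) = 199.700 mg/L
Dose 7 (170 mg at t=72 h): 170·exp(−0.03301·5) = 144.137 mg/L
C(77) = 35.042 + 56.752 + 69.553 + 9.044 + 180.464 + 199.700 + 144.137 = 694.691 mg/L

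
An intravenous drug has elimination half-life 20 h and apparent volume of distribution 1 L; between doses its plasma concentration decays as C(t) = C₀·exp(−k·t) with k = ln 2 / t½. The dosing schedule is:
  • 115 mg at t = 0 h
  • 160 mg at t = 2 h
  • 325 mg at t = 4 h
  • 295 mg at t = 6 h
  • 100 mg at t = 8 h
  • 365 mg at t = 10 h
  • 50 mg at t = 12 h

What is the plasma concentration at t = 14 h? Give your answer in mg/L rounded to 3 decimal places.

k = ln 2 / 20 = 0.03466 per h
Dose 1 (115 mg at t=0 h): 115·exp(−0.03466·14) = 70.791 mg/L
Dose 2 (160 mg at t=2 h): 160·exp(−0.03466·12) = 105.561 mg/L
Dose 3 (325 mg at t=4 h): 325·exp(−0.03466·10) = 229.810 mg/L
Dose 4 (295 mg at t=6 h): 295·exp(−0.03466·8) = 223.568 mg/L
Dose 5 (100 mg at t=8 h): 100·exp(−0.03466·6) = 81.225 mg/L
Dose 6 (365 mg at t=10 h): 365·exp(−0.03466·4) = 317.751 mg/L
Dose 7 (50 mg at t=12 h): 50·exp(−0.03466·2) = 46.652 mg/L
C(14) = 70.791 + 105.561 + 229.810 + 223.568 + 81.225 + 317.751 + 46.652 = 1075.357 mg/L

1075.357 mg/L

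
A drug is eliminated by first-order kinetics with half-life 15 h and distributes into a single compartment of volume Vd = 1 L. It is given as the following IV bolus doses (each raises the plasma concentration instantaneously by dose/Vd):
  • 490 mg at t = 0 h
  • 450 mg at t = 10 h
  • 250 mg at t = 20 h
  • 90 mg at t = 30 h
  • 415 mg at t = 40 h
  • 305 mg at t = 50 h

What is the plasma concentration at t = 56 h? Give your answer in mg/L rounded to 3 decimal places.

k = ln 2 / 15 = 0.04621 per h
Dose 1 (490 mg at t=0 h): 490·exp(−0.04621·56) = 36.843 mg/L
Dose 2 (450 mg at t=10 h): 450·exp(−0.04621·46) = 53.710 mg/L
Dose 3 (250 mg at t=20 h): 250·exp(−0.04621·36) = 47.366 mg/L
Dose 4 (90 mg at t=30 h): 90·exp(−0.04621·26) = 27.068 mg/L
Dose 5 (415 mg at t=40 h): 415·exp(−0.04621·16) = 198.130 mg/L
Dose 6 (305 mg at t=50 h): 305·exp(−0.04621·6) = 231.147 mg/L
C(56) = 36.843 + 53.710 + 47.366 + 27.068 + 198.130 + 231.147 = 594.263 mg/L

594.263 mg/L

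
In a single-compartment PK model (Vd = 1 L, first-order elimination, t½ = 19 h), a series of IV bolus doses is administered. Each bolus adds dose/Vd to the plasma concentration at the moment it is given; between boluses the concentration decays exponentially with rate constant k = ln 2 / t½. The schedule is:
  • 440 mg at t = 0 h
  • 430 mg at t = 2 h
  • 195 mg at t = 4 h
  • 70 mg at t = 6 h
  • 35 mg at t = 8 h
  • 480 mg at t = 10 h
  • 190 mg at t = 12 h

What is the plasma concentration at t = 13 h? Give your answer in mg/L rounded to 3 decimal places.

k = ln 2 / 19 = 0.03648 per h
Dose 1 (440 mg at t=0 h): 440·exp(−0.03648·13) = 273.832 mg/L
Dose 2 (430 mg at t=2 h): 430·exp(−0.03648·11) = 287.864 mg/L
Dose 3 (195 mg at t=4 h): 195·exp(−0.03648·9) = 140.424 mg/L
Dose 4 (70 mg at t=6 h): 70·exp(−0.03648·7) = 54.224 mg/L
Dose 5 (35 mg at t=8 h): 35·exp(−0.03648·5) = 29.164 mg/L
Dose 6 (480 mg at t=10 h): 480·exp(−0.03648·3) = 430.239 mg/L
Dose 7 (190 mg at t=12 h): 190·exp(−0.03648·1) = 183.193 mg/L
C(13) = 273.832 + 287.864 + 140.424 + 54.224 + 29.164 + 430.239 + 183.193 = 1398.942 mg/L

1398.942 mg/L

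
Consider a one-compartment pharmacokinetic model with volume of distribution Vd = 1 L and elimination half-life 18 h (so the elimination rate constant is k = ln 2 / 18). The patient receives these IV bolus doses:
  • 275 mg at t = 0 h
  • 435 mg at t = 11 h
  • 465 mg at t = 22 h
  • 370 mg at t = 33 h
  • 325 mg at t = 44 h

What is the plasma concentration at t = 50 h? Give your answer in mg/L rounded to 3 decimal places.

k = ln 2 / 18 = 0.03851 per h
Dose 1 (275 mg at t=0 h): 275·exp(−0.03851·50) = 40.099 mg/L
Dose 2 (435 mg at t=11 h): 435·exp(−0.03851·39) = 96.885 mg/L
Dose 3 (465 mg at t=22 h): 465·exp(−0.03851·28) = 158.192 mg/L
Dose 4 (370 mg at t=33 h): 370·exp(−0.03851·17) = 192.263 mg/L
Dose 5 (325 mg at t=44 h): 325·exp(−0.03851·6) = 257.953 mg/L
C(50) = 40.099 + 96.885 + 158.192 + 192.263 + 257.953 = 745.392 mg/L

745.392 mg/L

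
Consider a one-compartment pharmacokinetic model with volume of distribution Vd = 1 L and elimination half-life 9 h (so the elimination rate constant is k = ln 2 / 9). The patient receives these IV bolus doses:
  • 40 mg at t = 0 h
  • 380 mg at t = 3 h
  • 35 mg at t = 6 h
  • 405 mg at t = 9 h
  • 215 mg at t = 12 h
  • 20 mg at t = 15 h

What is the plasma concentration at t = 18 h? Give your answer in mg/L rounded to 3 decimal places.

k = ln 2 / 9 = 0.07702 per h
Dose 1 (40 mg at t=0 h): 40·exp(−0.07702·18) = 10.000 mg/L
Dose 2 (380 mg at t=3 h): 380·exp(−0.07702·15) = 119.692 mg/L
Dose 3 (35 mg at t=6 h): 35·exp(−0.07702·12) = 13.890 mg/L
Dose 4 (405 mg at t=9 h): 405·exp(−0.07702·9) = 202.500 mg/L
Dose 5 (215 mg at t=12 h): 215·exp(−0.07702·6) = 135.442 mg/L
Dose 6 (20 mg at t=15 h): 20·exp(−0.07702·3) = 15.874 mg/L
C(18) = 10.000 + 119.692 + 13.890 + 202.500 + 135.442 + 15.874 = 497.398 mg/L

497.398 mg/L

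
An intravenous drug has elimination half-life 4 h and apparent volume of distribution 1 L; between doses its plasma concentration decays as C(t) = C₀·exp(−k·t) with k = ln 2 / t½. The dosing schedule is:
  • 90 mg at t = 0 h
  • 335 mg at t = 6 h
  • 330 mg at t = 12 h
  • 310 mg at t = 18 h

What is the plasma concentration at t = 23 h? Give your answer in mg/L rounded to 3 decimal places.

k = ln 2 / 4 = 0.17329 per h
Dose 1 (90 mg at t=0 h): 90·exp(−0.17329·23) = 1.672 mg/L
Dose 2 (335 mg at t=6 h): 335·exp(−0.17329·17) = 17.606 mg/L
Dose 3 (330 mg at t=12 h): 330·exp(−0.17329·11) = 49.055 mg/L
Dose 4 (310 mg at t=18 h): 310·exp(−0.17329·5) = 130.339 mg/L
C(23) = 1.672 + 17.606 + 49.055 + 130.339 = 198.672 mg/L

198.672 mg/L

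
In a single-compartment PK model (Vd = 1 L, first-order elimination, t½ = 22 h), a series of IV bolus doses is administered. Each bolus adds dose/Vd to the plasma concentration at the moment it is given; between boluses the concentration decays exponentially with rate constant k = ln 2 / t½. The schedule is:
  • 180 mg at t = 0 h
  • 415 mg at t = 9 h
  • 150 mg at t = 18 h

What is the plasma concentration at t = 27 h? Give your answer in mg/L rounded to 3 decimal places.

k = ln 2 / 22 = 0.03151 per h
Dose 1 (180 mg at t=0 h): 180·exp(−0.03151·27) = 76.882 mg/L
Dose 2 (415 mg at t=9 h): 415·exp(−0.03151·18) = 235.370 mg/L
Dose 3 (150 mg at t=18 h): 150·exp(−0.03151·9) = 112.965 mg/L
C(27) = 76.882 + 235.370 + 112.965 = 425.217 mg/L

425.217 mg/L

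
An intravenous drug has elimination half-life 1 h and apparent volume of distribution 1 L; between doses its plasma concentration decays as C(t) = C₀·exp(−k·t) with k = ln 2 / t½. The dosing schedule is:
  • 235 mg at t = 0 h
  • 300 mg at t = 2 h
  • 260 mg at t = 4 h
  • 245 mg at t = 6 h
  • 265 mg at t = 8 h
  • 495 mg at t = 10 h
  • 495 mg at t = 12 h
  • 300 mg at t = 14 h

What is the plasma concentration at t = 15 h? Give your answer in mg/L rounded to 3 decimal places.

230.063 mg/L

k = ln 2 / 1 = 0.69315 per h
Dose 1 (235 mg at t=0 h): 235·exp(−0.69315·15) = 0.007 mg/L
Dose 2 (300 mg at t=2 h): 300·exp(−0.69315·13) = 0.037 mg/L
Dose 3 (260 mg at t=4 h): 260·exp(−0.69315·11) = 0.127 mg/L
Dose 4 (245 mg at t=6 h): 245·exp(−0.69315·9) = 0.479 mg/L
Dose 5 (265 mg at t=8 h): 265·exp(−0.69315·7) = 2.070 mg/L
Dose 6 (495 mg at t=10 h): 495·exp(−0.69315·5) = 15.469 mg/L
Dose 7 (495 mg at t=12 h): 495·exp(−0.69315·3) = 61.875 mg/L
Dose 8 (300 mg at t=14 h): 300·exp(−0.69315·1) = 150.000 mg/L
C(15) = 0.007 + 0.037 + 0.127 + 0.479 + 2.070 + 15.469 + 61.875 + 150.000 = 230.063 mg/L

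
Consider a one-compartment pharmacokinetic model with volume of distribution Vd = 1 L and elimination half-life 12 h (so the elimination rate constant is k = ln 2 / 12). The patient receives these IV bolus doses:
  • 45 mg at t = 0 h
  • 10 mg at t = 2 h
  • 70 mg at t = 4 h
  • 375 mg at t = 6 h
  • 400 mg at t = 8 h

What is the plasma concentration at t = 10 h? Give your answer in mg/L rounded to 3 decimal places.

k = ln 2 / 12 = 0.05776 per h
Dose 1 (45 mg at t=0 h): 45·exp(−0.05776·10) = 25.255 mg/L
Dose 2 (10 mg at t=2 h): 10·exp(−0.05776·8) = 6.300 mg/L
Dose 3 (70 mg at t=4 h): 70·exp(−0.05776·6) = 49.497 mg/L
Dose 4 (375 mg at t=6 h): 375·exp(−0.05776·4) = 297.638 mg/L
Dose 5 (400 mg at t=8 h): 400·exp(−0.05776·2) = 356.359 mg/L
C(10) = 25.255 + 6.300 + 49.497 + 297.638 + 356.359 = 735.050 mg/L

735.050 mg/L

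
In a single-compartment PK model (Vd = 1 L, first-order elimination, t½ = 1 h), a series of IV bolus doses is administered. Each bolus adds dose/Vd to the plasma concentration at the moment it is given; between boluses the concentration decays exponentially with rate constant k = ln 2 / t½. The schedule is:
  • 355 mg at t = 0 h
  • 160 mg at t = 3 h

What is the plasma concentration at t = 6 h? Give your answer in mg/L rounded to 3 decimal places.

25.547 mg/L

k = ln 2 / 1 = 0.69315 per h
Dose 1 (355 mg at t=0 h): 355·exp(−0.69315·6) = 5.547 mg/L
Dose 2 (160 mg at t=3 h): 160·exp(−0.69315·3) = 20.000 mg/L
C(6) = 5.547 + 20.000 = 25.547 mg/L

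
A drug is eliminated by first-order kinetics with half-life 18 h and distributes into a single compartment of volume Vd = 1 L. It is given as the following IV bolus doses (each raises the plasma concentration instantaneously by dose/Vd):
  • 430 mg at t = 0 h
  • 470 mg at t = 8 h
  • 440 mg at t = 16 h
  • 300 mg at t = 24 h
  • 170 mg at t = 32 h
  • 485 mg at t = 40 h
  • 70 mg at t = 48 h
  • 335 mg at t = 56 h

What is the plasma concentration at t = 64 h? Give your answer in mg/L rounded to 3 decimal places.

750.588 mg/L

k = ln 2 / 18 = 0.03851 per h
Dose 1 (430 mg at t=0 h): 430·exp(−0.03851·64) = 36.571 mg/L
Dose 2 (470 mg at t=8 h): 470·exp(−0.03851·56) = 54.395 mg/L
Dose 3 (440 mg at t=16 h): 440·exp(−0.03851·48) = 69.296 mg/L
Dose 4 (300 mg at t=24 h): 300·exp(−0.03851·40) = 64.293 mg/L
Dose 5 (170 mg at t=32 h): 170·exp(−0.03851·32) = 49.577 mg/L
Dose 6 (485 mg at t=40 h): 485·exp(−0.03851·24) = 192.472 mg/L
Dose 7 (70 mg at t=48 h): 70·exp(−0.03851·16) = 37.802 mg/L
Dose 8 (335 mg at t=56 h): 335·exp(−0.03851·8) = 246.181 mg/L
C(64) = 36.571 + 54.395 + 69.296 + 64.293 + 49.577 + 192.472 + 37.802 + 246.181 = 750.588 mg/L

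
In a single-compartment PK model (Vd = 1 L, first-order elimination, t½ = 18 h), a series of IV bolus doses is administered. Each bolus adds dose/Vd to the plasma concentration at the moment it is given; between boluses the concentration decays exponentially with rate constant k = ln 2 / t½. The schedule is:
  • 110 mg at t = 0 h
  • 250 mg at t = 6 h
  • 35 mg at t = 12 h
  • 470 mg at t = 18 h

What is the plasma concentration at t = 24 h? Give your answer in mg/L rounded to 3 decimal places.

k = ln 2 / 18 = 0.03851 per h
Dose 1 (110 mg at t=0 h): 110·exp(−0.03851·24) = 43.654 mg/L
Dose 2 (250 mg at t=6 h): 250·exp(−0.03851·18) = 125.000 mg/L
Dose 3 (35 mg at t=12 h): 35·exp(−0.03851·12) = 22.049 mg/L
Dose 4 (470 mg at t=18 h): 470·exp(−0.03851·6) = 373.039 mg/L
C(24) = 43.654 + 125.000 + 22.049 + 373.039 = 563.741 mg/L

563.741 mg/L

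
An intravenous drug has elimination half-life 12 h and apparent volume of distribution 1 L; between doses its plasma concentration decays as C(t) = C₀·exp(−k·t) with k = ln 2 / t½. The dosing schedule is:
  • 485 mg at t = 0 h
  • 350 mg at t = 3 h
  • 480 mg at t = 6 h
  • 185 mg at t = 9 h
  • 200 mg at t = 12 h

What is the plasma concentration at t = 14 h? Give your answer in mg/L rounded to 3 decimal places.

1020.603 mg/L

k = ln 2 / 12 = 0.05776 per h
Dose 1 (485 mg at t=0 h): 485·exp(−0.05776·14) = 216.043 mg/L
Dose 2 (350 mg at t=3 h): 350·exp(−0.05776·11) = 185.406 mg/L
Dose 3 (480 mg at t=6 h): 480·exp(−0.05776·8) = 302.381 mg/L
Dose 4 (185 mg at t=9 h): 185·exp(−0.05776·5) = 138.593 mg/L
Dose 5 (200 mg at t=12 h): 200·exp(−0.05776·2) = 178.180 mg/L
C(14) = 216.043 + 185.406 + 302.381 + 138.593 + 178.180 = 1020.603 mg/L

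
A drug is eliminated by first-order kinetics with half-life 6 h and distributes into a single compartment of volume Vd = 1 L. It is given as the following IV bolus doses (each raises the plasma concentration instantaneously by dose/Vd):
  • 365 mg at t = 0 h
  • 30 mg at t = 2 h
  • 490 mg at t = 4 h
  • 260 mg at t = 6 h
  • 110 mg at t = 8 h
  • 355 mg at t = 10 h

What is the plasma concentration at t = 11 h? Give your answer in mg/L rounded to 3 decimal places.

k = ln 2 / 6 = 0.11552 per h
Dose 1 (365 mg at t=0 h): 365·exp(−0.11552·11) = 102.425 mg/L
Dose 2 (30 mg at t=2 h): 30·exp(−0.11552·9) = 10.607 mg/L
Dose 3 (490 mg at t=4 h): 490·exp(−0.11552·7) = 218.270 mg/L
Dose 4 (260 mg at t=6 h): 260·exp(−0.11552·5) = 145.920 mg/L
Dose 5 (110 mg at t=8 h): 110·exp(−0.11552·3) = 77.782 mg/L
Dose 6 (355 mg at t=10 h): 355·exp(−0.11552·1) = 316.269 mg/L
C(11) = 102.425 + 10.607 + 218.270 + 145.920 + 77.782 + 316.269 = 871.272 mg/L

871.272 mg/L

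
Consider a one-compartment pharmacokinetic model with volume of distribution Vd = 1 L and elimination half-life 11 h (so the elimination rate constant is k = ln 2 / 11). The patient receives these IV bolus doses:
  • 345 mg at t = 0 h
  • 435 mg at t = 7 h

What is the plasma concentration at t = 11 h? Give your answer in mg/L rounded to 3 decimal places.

510.583 mg/L

k = ln 2 / 11 = 0.06301 per h
Dose 1 (345 mg at t=0 h): 345·exp(−0.06301·11) = 172.500 mg/L
Dose 2 (435 mg at t=7 h): 435·exp(−0.06301·4) = 338.083 mg/L
C(11) = 172.500 + 338.083 = 510.583 mg/L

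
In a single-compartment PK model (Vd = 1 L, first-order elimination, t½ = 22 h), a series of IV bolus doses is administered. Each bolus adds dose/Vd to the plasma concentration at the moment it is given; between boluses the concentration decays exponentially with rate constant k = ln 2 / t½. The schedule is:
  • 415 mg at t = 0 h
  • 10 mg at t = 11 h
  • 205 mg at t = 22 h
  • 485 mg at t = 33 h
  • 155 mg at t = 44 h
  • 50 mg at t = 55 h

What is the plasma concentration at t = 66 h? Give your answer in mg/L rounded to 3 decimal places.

389.222 mg/L

k = ln 2 / 22 = 0.03151 per h
Dose 1 (415 mg at t=0 h): 415·exp(−0.03151·66) = 51.875 mg/L
Dose 2 (10 mg at t=11 h): 10·exp(−0.03151·55) = 1.768 mg/L
Dose 3 (205 mg at t=22 h): 205·exp(−0.03151·44) = 51.250 mg/L
Dose 4 (485 mg at t=33 h): 485·exp(−0.03151·33) = 171.473 mg/L
Dose 5 (155 mg at t=44 h): 155·exp(−0.03151·22) = 77.500 mg/L
Dose 6 (50 mg at t=55 h): 50·exp(−0.03151·11) = 35.355 mg/L
C(66) = 51.875 + 1.768 + 51.250 + 171.473 + 77.500 + 35.355 = 389.222 mg/L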